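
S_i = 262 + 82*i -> [262, 344, 426, 508, 590]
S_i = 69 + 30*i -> [69, 99, 129, 159, 189]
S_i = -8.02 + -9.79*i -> [-8.02, -17.81, -27.6, -37.39, -47.18]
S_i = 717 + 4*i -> [717, 721, 725, 729, 733]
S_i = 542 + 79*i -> [542, 621, 700, 779, 858]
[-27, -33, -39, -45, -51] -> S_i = -27 + -6*i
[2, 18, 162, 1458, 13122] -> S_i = 2*9^i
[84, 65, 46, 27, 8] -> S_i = 84 + -19*i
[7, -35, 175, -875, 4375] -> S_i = 7*-5^i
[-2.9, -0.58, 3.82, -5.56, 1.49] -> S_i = Random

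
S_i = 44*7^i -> [44, 308, 2156, 15092, 105644]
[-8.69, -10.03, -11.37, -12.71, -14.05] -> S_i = -8.69 + -1.34*i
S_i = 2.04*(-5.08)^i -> [2.04, -10.36, 52.65, -267.44, 1358.58]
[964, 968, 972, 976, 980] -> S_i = 964 + 4*i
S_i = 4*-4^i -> [4, -16, 64, -256, 1024]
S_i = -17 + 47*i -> [-17, 30, 77, 124, 171]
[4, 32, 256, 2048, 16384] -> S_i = 4*8^i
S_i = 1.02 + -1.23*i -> [1.02, -0.21, -1.44, -2.67, -3.9]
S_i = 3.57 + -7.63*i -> [3.57, -4.06, -11.69, -19.32, -26.95]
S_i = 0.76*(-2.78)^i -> [0.76, -2.11, 5.87, -16.33, 45.39]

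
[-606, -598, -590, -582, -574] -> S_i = -606 + 8*i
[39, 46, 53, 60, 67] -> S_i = 39 + 7*i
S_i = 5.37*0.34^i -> [5.37, 1.83, 0.62, 0.21, 0.07]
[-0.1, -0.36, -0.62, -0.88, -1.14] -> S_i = -0.10 + -0.26*i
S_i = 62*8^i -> [62, 496, 3968, 31744, 253952]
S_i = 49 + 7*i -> [49, 56, 63, 70, 77]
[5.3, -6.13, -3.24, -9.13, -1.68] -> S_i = Random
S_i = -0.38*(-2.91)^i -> [-0.38, 1.11, -3.22, 9.36, -27.25]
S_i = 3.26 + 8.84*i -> [3.26, 12.1, 20.94, 29.78, 38.62]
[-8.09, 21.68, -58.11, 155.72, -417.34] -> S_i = -8.09*(-2.68)^i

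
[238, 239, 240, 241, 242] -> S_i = 238 + 1*i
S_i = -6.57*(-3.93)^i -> [-6.57, 25.82, -101.47, 398.79, -1567.24]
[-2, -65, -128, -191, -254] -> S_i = -2 + -63*i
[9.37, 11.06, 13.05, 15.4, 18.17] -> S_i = 9.37*1.18^i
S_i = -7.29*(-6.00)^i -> [-7.29, 43.74, -262.44, 1574.64, -9447.84]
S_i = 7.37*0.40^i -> [7.37, 2.95, 1.18, 0.47, 0.19]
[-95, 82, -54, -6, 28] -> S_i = Random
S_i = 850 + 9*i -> [850, 859, 868, 877, 886]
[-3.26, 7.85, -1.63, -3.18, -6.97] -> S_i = Random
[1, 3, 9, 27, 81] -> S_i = 1*3^i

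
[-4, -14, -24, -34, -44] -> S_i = -4 + -10*i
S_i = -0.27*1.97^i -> [-0.27, -0.53, -1.05, -2.06, -4.07]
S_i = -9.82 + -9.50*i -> [-9.82, -19.32, -28.82, -38.32, -47.82]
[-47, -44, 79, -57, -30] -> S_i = Random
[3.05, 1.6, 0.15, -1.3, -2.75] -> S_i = 3.05 + -1.45*i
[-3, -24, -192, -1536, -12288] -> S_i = -3*8^i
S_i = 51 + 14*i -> [51, 65, 79, 93, 107]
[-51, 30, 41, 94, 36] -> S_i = Random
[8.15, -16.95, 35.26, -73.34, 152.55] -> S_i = 8.15*(-2.08)^i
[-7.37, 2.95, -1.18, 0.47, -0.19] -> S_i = -7.37*(-0.40)^i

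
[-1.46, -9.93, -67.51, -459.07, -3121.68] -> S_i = -1.46*6.80^i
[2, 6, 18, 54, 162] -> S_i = 2*3^i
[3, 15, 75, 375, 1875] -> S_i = 3*5^i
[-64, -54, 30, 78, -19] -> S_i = Random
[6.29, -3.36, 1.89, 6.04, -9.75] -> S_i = Random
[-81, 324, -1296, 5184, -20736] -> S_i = -81*-4^i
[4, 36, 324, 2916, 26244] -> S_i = 4*9^i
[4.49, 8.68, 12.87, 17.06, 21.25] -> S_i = 4.49 + 4.19*i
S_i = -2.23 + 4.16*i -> [-2.23, 1.93, 6.09, 10.25, 14.41]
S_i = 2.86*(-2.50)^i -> [2.86, -7.15, 17.88, -44.69, 111.72]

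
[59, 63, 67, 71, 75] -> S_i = 59 + 4*i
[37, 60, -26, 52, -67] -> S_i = Random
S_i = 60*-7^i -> [60, -420, 2940, -20580, 144060]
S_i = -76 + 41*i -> [-76, -35, 6, 47, 88]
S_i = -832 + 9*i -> [-832, -823, -814, -805, -796]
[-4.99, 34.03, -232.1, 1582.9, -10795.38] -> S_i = -4.99*(-6.82)^i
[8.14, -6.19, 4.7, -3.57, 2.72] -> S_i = 8.14*(-0.76)^i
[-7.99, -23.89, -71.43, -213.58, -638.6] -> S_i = -7.99*2.99^i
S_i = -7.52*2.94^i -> [-7.52, -22.11, -65.0, -191.1, -561.83]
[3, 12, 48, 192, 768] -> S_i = 3*4^i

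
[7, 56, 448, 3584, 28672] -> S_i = 7*8^i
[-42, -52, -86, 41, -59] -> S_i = Random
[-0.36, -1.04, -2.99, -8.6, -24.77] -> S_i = -0.36*2.88^i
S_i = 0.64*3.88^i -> [0.64, 2.48, 9.63, 37.38, 145.05]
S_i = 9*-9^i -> [9, -81, 729, -6561, 59049]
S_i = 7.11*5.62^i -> [7.11, 39.96, 224.57, 1262.06, 7092.75]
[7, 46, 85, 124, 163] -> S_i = 7 + 39*i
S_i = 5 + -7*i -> [5, -2, -9, -16, -23]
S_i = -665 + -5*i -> [-665, -670, -675, -680, -685]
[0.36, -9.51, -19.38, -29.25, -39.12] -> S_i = 0.36 + -9.87*i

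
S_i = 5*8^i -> [5, 40, 320, 2560, 20480]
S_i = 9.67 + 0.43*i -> [9.67, 10.1, 10.53, 10.96, 11.39]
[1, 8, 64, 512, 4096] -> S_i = 1*8^i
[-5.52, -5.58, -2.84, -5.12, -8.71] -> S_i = Random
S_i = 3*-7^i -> [3, -21, 147, -1029, 7203]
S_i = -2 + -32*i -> [-2, -34, -66, -98, -130]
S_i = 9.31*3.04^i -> [9.31, 28.3, 86.04, 261.56, 795.14]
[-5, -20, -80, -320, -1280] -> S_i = -5*4^i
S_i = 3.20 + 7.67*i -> [3.2, 10.87, 18.54, 26.21, 33.88]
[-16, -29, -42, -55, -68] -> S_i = -16 + -13*i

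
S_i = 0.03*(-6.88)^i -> [0.03, -0.21, 1.42, -9.77, 67.22]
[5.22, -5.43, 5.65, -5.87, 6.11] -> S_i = 5.22*(-1.04)^i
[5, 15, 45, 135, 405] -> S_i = 5*3^i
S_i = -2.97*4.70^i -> [-2.97, -13.96, -65.61, -308.35, -1449.27]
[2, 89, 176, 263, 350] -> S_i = 2 + 87*i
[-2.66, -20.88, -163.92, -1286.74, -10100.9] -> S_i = -2.66*7.85^i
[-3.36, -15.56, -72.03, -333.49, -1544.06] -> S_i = -3.36*4.63^i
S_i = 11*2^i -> [11, 22, 44, 88, 176]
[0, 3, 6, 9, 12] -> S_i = 0 + 3*i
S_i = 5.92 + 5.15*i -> [5.92, 11.07, 16.22, 21.37, 26.52]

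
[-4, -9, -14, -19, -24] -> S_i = -4 + -5*i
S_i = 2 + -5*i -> [2, -3, -8, -13, -18]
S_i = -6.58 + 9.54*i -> [-6.58, 2.96, 12.5, 22.04, 31.58]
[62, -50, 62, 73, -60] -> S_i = Random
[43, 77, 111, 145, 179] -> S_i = 43 + 34*i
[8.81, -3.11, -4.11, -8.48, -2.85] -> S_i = Random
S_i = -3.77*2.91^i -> [-3.77, -10.97, -31.92, -92.9, -270.34]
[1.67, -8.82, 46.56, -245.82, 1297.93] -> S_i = 1.67*(-5.28)^i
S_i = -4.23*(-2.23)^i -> [-4.23, 9.43, -21.04, 46.91, -104.61]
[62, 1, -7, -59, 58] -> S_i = Random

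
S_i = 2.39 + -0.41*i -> [2.39, 1.98, 1.57, 1.16, 0.75]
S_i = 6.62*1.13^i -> [6.62, 7.48, 8.45, 9.55, 10.79]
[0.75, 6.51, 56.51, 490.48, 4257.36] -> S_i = 0.75*8.68^i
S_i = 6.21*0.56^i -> [6.21, 3.48, 1.95, 1.09, 0.61]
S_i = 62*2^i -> [62, 124, 248, 496, 992]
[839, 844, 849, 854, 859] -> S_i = 839 + 5*i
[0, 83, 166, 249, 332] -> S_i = 0 + 83*i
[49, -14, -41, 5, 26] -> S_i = Random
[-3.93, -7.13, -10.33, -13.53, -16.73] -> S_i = -3.93 + -3.20*i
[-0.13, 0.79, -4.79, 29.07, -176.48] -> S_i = -0.13*(-6.07)^i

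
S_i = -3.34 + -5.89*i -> [-3.34, -9.23, -15.12, -21.01, -26.9]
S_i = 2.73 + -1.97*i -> [2.73, 0.76, -1.21, -3.18, -5.15]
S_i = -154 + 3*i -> [-154, -151, -148, -145, -142]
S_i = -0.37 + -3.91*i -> [-0.37, -4.28, -8.19, -12.1, -16.01]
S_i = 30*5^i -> [30, 150, 750, 3750, 18750]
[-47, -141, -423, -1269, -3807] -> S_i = -47*3^i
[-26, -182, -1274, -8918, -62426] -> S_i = -26*7^i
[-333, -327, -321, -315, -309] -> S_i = -333 + 6*i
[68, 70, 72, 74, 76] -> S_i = 68 + 2*i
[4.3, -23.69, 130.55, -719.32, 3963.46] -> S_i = 4.30*(-5.51)^i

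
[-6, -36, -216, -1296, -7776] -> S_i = -6*6^i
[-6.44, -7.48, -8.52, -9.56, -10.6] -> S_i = -6.44 + -1.04*i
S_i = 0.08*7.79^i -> [0.08, 0.62, 4.85, 37.82, 294.6]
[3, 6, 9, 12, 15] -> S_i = 3 + 3*i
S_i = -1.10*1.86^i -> [-1.1, -2.05, -3.81, -7.08, -13.17]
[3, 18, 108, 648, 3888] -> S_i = 3*6^i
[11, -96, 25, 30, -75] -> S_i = Random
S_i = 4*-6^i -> [4, -24, 144, -864, 5184]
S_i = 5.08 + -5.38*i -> [5.08, -0.3, -5.68, -11.06, -16.44]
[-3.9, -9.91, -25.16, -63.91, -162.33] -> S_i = -3.90*2.54^i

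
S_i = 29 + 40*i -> [29, 69, 109, 149, 189]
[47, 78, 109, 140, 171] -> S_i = 47 + 31*i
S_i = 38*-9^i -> [38, -342, 3078, -27702, 249318]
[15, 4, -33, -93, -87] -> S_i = Random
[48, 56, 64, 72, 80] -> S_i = 48 + 8*i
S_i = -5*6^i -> [-5, -30, -180, -1080, -6480]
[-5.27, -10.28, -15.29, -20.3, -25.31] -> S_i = -5.27 + -5.01*i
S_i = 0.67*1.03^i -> [0.67, 0.69, 0.71, 0.73, 0.75]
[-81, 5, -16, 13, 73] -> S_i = Random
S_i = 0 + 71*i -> [0, 71, 142, 213, 284]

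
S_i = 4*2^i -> [4, 8, 16, 32, 64]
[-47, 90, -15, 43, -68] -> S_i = Random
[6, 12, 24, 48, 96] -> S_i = 6*2^i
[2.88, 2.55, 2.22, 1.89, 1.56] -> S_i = 2.88 + -0.33*i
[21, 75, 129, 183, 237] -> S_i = 21 + 54*i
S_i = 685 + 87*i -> [685, 772, 859, 946, 1033]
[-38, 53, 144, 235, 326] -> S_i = -38 + 91*i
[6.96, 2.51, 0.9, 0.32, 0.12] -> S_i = 6.96*0.36^i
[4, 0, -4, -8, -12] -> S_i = 4 + -4*i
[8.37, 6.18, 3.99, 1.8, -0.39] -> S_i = 8.37 + -2.19*i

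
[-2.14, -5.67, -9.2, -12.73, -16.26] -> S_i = -2.14 + -3.53*i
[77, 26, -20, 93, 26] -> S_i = Random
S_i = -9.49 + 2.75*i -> [-9.49, -6.74, -3.99, -1.24, 1.51]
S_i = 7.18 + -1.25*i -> [7.18, 5.93, 4.68, 3.43, 2.18]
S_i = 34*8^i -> [34, 272, 2176, 17408, 139264]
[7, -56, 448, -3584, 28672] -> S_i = 7*-8^i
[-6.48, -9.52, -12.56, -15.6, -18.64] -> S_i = -6.48 + -3.04*i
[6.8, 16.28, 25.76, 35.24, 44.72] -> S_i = 6.80 + 9.48*i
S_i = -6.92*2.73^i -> [-6.92, -18.89, -51.57, -140.8, -384.38]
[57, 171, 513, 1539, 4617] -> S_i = 57*3^i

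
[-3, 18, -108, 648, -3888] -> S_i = -3*-6^i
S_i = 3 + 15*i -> [3, 18, 33, 48, 63]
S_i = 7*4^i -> [7, 28, 112, 448, 1792]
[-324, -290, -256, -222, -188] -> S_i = -324 + 34*i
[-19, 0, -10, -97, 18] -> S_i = Random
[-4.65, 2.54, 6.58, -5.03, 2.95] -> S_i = Random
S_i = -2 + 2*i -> [-2, 0, 2, 4, 6]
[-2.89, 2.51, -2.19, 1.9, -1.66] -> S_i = -2.89*(-0.87)^i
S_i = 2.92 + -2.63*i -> [2.92, 0.29, -2.34, -4.97, -7.6]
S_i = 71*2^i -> [71, 142, 284, 568, 1136]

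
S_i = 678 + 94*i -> [678, 772, 866, 960, 1054]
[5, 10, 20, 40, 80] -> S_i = 5*2^i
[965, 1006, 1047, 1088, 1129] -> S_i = 965 + 41*i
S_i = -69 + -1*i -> [-69, -70, -71, -72, -73]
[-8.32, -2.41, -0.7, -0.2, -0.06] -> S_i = -8.32*0.29^i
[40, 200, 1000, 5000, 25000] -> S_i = 40*5^i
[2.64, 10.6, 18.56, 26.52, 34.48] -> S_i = 2.64 + 7.96*i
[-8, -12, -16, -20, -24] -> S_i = -8 + -4*i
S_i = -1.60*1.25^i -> [-1.6, -2.0, -2.5, -3.12, -3.91]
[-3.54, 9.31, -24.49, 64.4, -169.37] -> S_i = -3.54*(-2.63)^i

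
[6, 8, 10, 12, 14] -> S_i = 6 + 2*i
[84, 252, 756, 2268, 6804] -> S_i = 84*3^i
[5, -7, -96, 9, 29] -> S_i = Random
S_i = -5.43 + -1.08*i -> [-5.43, -6.51, -7.59, -8.67, -9.75]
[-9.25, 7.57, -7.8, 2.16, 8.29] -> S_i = Random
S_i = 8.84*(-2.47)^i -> [8.84, -21.83, 53.93, -133.21, 329.03]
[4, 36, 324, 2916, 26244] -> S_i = 4*9^i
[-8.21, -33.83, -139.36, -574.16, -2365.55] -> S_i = -8.21*4.12^i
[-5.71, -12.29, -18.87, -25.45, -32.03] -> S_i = -5.71 + -6.58*i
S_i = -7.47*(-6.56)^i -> [-7.47, 49.0, -321.46, 2108.78, -13833.62]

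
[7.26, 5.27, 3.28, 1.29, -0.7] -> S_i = 7.26 + -1.99*i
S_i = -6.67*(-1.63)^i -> [-6.67, 10.87, -17.72, 28.89, -47.08]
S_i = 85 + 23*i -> [85, 108, 131, 154, 177]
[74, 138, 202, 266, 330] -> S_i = 74 + 64*i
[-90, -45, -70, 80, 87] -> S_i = Random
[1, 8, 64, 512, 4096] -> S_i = 1*8^i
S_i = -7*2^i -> [-7, -14, -28, -56, -112]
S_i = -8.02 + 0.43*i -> [-8.02, -7.59, -7.16, -6.73, -6.3]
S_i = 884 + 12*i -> [884, 896, 908, 920, 932]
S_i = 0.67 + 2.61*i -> [0.67, 3.28, 5.89, 8.5, 11.11]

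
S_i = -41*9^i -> [-41, -369, -3321, -29889, -269001]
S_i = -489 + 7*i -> [-489, -482, -475, -468, -461]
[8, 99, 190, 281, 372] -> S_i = 8 + 91*i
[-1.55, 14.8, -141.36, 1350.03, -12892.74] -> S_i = -1.55*(-9.55)^i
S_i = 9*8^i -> [9, 72, 576, 4608, 36864]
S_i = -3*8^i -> [-3, -24, -192, -1536, -12288]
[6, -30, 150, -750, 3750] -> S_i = 6*-5^i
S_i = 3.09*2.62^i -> [3.09, 8.1, 21.21, 55.57, 145.6]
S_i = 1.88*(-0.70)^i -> [1.88, -1.32, 0.92, -0.64, 0.45]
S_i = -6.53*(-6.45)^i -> [-6.53, 42.12, -271.66, 1752.23, -11301.92]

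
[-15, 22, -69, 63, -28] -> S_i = Random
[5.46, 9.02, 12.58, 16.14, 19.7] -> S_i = 5.46 + 3.56*i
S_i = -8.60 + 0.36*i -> [-8.6, -8.24, -7.88, -7.52, -7.16]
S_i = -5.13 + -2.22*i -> [-5.13, -7.35, -9.57, -11.79, -14.01]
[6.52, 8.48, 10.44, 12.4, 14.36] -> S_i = 6.52 + 1.96*i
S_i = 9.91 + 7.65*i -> [9.91, 17.56, 25.21, 32.86, 40.51]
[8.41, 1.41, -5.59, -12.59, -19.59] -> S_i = 8.41 + -7.00*i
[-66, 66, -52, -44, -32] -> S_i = Random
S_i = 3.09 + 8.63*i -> [3.09, 11.72, 20.35, 28.98, 37.61]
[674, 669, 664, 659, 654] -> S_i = 674 + -5*i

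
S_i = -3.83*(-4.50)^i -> [-3.83, 17.24, -77.56, 349.01, -1570.54]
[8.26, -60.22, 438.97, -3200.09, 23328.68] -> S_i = 8.26*(-7.29)^i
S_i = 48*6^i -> [48, 288, 1728, 10368, 62208]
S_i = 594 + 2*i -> [594, 596, 598, 600, 602]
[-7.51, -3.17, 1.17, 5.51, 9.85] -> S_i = -7.51 + 4.34*i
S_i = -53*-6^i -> [-53, 318, -1908, 11448, -68688]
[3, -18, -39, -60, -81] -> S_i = 3 + -21*i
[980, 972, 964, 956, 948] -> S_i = 980 + -8*i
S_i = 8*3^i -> [8, 24, 72, 216, 648]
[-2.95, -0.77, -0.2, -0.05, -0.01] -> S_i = -2.95*0.26^i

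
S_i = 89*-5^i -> [89, -445, 2225, -11125, 55625]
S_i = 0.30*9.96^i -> [0.3, 2.99, 29.76, 296.41, 2952.29]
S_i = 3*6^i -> [3, 18, 108, 648, 3888]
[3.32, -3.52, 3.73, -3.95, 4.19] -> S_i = 3.32*(-1.06)^i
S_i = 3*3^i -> [3, 9, 27, 81, 243]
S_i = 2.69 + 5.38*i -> [2.69, 8.07, 13.45, 18.83, 24.21]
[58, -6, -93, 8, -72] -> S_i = Random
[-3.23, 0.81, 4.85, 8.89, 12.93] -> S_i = -3.23 + 4.04*i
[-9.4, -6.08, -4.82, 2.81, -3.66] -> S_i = Random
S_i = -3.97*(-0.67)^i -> [-3.97, 2.66, -1.78, 1.19, -0.8]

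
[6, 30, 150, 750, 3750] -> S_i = 6*5^i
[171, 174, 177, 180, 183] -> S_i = 171 + 3*i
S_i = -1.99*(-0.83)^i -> [-1.99, 1.65, -1.37, 1.14, -0.94]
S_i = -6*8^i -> [-6, -48, -384, -3072, -24576]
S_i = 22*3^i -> [22, 66, 198, 594, 1782]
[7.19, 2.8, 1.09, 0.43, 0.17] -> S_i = 7.19*0.39^i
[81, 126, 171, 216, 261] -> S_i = 81 + 45*i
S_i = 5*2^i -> [5, 10, 20, 40, 80]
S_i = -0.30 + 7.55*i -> [-0.3, 7.25, 14.8, 22.35, 29.9]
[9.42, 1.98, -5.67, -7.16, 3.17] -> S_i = Random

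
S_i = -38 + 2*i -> [-38, -36, -34, -32, -30]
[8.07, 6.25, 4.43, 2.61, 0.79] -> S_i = 8.07 + -1.82*i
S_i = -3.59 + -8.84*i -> [-3.59, -12.43, -21.27, -30.11, -38.95]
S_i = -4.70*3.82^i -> [-4.7, -17.95, -68.58, -261.99, -1000.81]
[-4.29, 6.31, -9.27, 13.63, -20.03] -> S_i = -4.29*(-1.47)^i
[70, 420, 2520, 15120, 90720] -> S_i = 70*6^i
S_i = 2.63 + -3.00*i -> [2.63, -0.37, -3.37, -6.37, -9.37]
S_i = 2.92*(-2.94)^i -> [2.92, -8.58, 25.24, -74.2, 218.16]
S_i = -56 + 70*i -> [-56, 14, 84, 154, 224]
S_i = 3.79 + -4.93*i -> [3.79, -1.14, -6.07, -11.0, -15.93]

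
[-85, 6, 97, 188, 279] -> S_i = -85 + 91*i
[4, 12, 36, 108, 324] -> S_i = 4*3^i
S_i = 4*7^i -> [4, 28, 196, 1372, 9604]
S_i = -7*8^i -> [-7, -56, -448, -3584, -28672]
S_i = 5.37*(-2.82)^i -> [5.37, -15.14, 42.7, -120.43, 339.6]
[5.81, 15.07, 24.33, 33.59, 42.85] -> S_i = 5.81 + 9.26*i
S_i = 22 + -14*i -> [22, 8, -6, -20, -34]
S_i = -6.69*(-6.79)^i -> [-6.69, 45.43, -308.44, 2094.28, -14220.18]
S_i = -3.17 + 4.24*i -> [-3.17, 1.07, 5.31, 9.55, 13.79]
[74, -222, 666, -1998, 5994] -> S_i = 74*-3^i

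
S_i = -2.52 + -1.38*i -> [-2.52, -3.9, -5.28, -6.66, -8.04]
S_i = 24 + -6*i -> [24, 18, 12, 6, 0]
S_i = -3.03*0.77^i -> [-3.03, -2.33, -1.8, -1.38, -1.07]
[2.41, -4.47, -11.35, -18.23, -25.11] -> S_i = 2.41 + -6.88*i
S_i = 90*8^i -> [90, 720, 5760, 46080, 368640]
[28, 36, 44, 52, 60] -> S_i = 28 + 8*i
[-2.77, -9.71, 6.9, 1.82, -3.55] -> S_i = Random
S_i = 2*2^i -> [2, 4, 8, 16, 32]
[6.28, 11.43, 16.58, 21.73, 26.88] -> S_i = 6.28 + 5.15*i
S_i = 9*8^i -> [9, 72, 576, 4608, 36864]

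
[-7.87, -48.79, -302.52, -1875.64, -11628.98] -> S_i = -7.87*6.20^i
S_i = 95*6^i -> [95, 570, 3420, 20520, 123120]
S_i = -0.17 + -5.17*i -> [-0.17, -5.34, -10.51, -15.68, -20.85]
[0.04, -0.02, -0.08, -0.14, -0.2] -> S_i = 0.04 + -0.06*i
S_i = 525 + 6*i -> [525, 531, 537, 543, 549]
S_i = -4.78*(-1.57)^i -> [-4.78, 7.5, -11.78, 18.5, -29.04]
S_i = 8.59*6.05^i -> [8.59, 51.97, 314.42, 1902.21, 11508.39]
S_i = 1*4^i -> [1, 4, 16, 64, 256]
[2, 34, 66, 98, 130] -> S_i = 2 + 32*i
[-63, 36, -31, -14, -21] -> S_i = Random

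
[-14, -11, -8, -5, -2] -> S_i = -14 + 3*i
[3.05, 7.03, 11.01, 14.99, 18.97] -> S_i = 3.05 + 3.98*i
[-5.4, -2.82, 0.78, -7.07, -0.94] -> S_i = Random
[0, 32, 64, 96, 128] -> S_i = 0 + 32*i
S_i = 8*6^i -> [8, 48, 288, 1728, 10368]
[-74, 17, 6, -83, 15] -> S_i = Random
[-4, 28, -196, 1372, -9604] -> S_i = -4*-7^i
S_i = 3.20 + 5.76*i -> [3.2, 8.96, 14.72, 20.48, 26.24]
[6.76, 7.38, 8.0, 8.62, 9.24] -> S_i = 6.76 + 0.62*i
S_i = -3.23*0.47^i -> [-3.23, -1.52, -0.71, -0.34, -0.16]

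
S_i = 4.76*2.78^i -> [4.76, 13.23, 36.79, 102.27, 284.31]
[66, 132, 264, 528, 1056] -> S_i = 66*2^i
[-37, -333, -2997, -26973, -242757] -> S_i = -37*9^i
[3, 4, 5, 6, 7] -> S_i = 3 + 1*i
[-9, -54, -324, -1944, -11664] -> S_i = -9*6^i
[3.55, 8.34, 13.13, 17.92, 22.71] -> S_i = 3.55 + 4.79*i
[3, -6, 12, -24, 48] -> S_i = 3*-2^i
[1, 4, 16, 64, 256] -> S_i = 1*4^i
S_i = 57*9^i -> [57, 513, 4617, 41553, 373977]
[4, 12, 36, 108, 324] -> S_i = 4*3^i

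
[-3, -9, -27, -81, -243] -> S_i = -3*3^i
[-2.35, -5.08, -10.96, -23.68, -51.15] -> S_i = -2.35*2.16^i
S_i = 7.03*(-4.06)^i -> [7.03, -28.54, 115.88, -470.47, 1910.11]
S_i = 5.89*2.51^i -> [5.89, 14.78, 37.11, 93.14, 233.78]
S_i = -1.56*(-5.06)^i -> [-1.56, 7.89, -39.94, 202.1, -1022.65]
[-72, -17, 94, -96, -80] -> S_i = Random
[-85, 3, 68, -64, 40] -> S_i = Random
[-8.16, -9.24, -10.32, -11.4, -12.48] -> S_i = -8.16 + -1.08*i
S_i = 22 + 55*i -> [22, 77, 132, 187, 242]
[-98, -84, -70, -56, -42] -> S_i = -98 + 14*i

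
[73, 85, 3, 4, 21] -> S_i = Random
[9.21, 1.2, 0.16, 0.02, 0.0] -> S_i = 9.21*0.13^i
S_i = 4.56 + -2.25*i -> [4.56, 2.31, 0.06, -2.19, -4.44]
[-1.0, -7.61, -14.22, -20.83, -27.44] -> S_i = -1.00 + -6.61*i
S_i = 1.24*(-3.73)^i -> [1.24, -4.63, 17.25, -64.35, 240.03]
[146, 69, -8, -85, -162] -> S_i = 146 + -77*i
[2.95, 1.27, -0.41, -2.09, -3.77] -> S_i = 2.95 + -1.68*i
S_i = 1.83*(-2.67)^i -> [1.83, -4.89, 13.05, -34.83, 93.0]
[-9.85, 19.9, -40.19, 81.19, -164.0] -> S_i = -9.85*(-2.02)^i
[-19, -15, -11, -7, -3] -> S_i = -19 + 4*i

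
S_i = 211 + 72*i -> [211, 283, 355, 427, 499]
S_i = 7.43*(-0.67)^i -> [7.43, -4.98, 3.34, -2.23, 1.5]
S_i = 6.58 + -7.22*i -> [6.58, -0.64, -7.86, -15.08, -22.3]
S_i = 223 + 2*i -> [223, 225, 227, 229, 231]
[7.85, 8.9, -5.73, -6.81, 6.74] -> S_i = Random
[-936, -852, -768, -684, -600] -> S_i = -936 + 84*i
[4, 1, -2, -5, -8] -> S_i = 4 + -3*i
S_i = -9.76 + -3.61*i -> [-9.76, -13.37, -16.98, -20.59, -24.2]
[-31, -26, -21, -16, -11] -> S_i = -31 + 5*i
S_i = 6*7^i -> [6, 42, 294, 2058, 14406]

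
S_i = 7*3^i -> [7, 21, 63, 189, 567]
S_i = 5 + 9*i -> [5, 14, 23, 32, 41]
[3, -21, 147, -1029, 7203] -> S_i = 3*-7^i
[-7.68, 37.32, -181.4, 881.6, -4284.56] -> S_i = -7.68*(-4.86)^i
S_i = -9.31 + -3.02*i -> [-9.31, -12.33, -15.35, -18.37, -21.39]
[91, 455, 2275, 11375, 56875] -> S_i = 91*5^i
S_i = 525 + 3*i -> [525, 528, 531, 534, 537]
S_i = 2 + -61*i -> [2, -59, -120, -181, -242]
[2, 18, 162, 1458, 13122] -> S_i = 2*9^i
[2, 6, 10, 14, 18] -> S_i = 2 + 4*i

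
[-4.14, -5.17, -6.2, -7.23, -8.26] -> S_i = -4.14 + -1.03*i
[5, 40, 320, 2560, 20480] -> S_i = 5*8^i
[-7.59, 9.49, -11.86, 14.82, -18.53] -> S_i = -7.59*(-1.25)^i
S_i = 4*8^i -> [4, 32, 256, 2048, 16384]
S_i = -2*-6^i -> [-2, 12, -72, 432, -2592]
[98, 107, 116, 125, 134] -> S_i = 98 + 9*i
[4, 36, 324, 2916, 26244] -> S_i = 4*9^i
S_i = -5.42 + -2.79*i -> [-5.42, -8.21, -11.0, -13.79, -16.58]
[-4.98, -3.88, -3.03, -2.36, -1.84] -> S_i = -4.98*0.78^i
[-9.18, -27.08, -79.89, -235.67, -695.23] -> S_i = -9.18*2.95^i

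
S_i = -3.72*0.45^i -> [-3.72, -1.67, -0.75, -0.34, -0.15]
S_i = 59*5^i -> [59, 295, 1475, 7375, 36875]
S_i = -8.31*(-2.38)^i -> [-8.31, 19.78, -47.07, 112.03, -266.63]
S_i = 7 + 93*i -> [7, 100, 193, 286, 379]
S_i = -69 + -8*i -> [-69, -77, -85, -93, -101]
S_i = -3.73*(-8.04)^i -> [-3.73, 29.99, -241.11, 1938.55, -15585.94]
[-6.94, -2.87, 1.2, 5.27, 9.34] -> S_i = -6.94 + 4.07*i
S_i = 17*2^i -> [17, 34, 68, 136, 272]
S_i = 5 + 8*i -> [5, 13, 21, 29, 37]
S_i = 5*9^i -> [5, 45, 405, 3645, 32805]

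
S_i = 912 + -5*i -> [912, 907, 902, 897, 892]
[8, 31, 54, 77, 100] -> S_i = 8 + 23*i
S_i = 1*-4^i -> [1, -4, 16, -64, 256]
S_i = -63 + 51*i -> [-63, -12, 39, 90, 141]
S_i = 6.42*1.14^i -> [6.42, 7.32, 8.34, 9.51, 10.84]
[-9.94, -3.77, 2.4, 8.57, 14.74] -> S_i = -9.94 + 6.17*i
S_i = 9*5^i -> [9, 45, 225, 1125, 5625]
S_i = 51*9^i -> [51, 459, 4131, 37179, 334611]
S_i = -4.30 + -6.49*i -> [-4.3, -10.79, -17.28, -23.77, -30.26]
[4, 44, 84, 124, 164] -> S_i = 4 + 40*i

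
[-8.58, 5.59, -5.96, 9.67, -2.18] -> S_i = Random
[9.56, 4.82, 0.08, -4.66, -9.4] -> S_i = 9.56 + -4.74*i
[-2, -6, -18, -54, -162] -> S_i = -2*3^i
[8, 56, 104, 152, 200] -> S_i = 8 + 48*i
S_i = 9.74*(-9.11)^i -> [9.74, -88.73, 808.34, -7364.01, 67086.09]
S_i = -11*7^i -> [-11, -77, -539, -3773, -26411]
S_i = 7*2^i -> [7, 14, 28, 56, 112]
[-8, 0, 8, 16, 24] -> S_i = -8 + 8*i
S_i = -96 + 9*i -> [-96, -87, -78, -69, -60]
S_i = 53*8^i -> [53, 424, 3392, 27136, 217088]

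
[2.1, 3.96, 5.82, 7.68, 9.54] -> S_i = 2.10 + 1.86*i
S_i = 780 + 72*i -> [780, 852, 924, 996, 1068]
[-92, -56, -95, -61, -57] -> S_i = Random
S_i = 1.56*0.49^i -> [1.56, 0.76, 0.37, 0.18, 0.09]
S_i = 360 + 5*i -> [360, 365, 370, 375, 380]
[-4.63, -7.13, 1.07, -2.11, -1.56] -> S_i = Random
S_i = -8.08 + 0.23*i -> [-8.08, -7.85, -7.62, -7.39, -7.16]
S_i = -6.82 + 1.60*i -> [-6.82, -5.22, -3.62, -2.02, -0.42]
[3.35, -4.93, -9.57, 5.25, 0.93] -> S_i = Random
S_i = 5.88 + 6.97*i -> [5.88, 12.85, 19.82, 26.79, 33.76]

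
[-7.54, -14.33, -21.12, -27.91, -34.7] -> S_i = -7.54 + -6.79*i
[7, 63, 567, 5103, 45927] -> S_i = 7*9^i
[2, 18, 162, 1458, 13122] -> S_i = 2*9^i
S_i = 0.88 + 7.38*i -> [0.88, 8.26, 15.64, 23.02, 30.4]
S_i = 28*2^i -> [28, 56, 112, 224, 448]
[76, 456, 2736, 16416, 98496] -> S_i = 76*6^i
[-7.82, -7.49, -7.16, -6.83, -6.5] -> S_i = -7.82 + 0.33*i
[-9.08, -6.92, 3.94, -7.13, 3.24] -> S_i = Random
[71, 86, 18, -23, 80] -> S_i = Random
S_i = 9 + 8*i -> [9, 17, 25, 33, 41]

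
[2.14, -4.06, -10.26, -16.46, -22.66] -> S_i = 2.14 + -6.20*i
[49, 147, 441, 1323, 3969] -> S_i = 49*3^i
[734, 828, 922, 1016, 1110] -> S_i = 734 + 94*i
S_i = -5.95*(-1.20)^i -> [-5.95, 7.14, -8.57, 10.28, -12.34]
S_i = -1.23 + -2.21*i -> [-1.23, -3.44, -5.65, -7.86, -10.07]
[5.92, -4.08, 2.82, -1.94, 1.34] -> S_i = 5.92*(-0.69)^i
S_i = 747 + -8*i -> [747, 739, 731, 723, 715]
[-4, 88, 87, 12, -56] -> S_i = Random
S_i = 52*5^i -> [52, 260, 1300, 6500, 32500]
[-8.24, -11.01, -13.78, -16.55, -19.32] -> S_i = -8.24 + -2.77*i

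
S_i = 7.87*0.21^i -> [7.87, 1.65, 0.35, 0.07, 0.02]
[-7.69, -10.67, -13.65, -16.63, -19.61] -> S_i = -7.69 + -2.98*i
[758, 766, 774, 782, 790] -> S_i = 758 + 8*i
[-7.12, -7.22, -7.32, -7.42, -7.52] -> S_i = -7.12 + -0.10*i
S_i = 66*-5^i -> [66, -330, 1650, -8250, 41250]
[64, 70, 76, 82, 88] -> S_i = 64 + 6*i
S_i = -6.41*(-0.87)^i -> [-6.41, 5.58, -4.85, 4.22, -3.67]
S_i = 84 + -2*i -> [84, 82, 80, 78, 76]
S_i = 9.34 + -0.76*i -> [9.34, 8.58, 7.82, 7.06, 6.3]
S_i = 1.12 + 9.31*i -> [1.12, 10.43, 19.74, 29.05, 38.36]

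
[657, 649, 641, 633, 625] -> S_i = 657 + -8*i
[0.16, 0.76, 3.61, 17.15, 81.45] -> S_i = 0.16*4.75^i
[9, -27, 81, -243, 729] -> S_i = 9*-3^i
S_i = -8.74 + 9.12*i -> [-8.74, 0.38, 9.5, 18.62, 27.74]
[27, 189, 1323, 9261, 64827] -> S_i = 27*7^i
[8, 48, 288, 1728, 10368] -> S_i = 8*6^i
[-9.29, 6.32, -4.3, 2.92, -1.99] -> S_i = -9.29*(-0.68)^i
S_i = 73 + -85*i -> [73, -12, -97, -182, -267]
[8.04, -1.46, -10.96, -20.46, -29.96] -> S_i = 8.04 + -9.50*i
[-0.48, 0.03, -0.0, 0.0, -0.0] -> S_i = -0.48*(-0.06)^i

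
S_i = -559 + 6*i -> [-559, -553, -547, -541, -535]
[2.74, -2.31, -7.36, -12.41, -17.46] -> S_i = 2.74 + -5.05*i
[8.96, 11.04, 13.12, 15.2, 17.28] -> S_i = 8.96 + 2.08*i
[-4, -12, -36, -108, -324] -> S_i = -4*3^i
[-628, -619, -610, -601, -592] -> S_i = -628 + 9*i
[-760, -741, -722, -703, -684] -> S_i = -760 + 19*i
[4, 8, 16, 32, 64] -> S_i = 4*2^i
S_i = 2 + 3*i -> [2, 5, 8, 11, 14]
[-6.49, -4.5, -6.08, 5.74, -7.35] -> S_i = Random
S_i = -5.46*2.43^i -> [-5.46, -13.27, -32.24, -78.35, -190.38]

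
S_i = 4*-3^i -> [4, -12, 36, -108, 324]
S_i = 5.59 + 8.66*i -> [5.59, 14.25, 22.91, 31.57, 40.23]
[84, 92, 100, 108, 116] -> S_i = 84 + 8*i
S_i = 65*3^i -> [65, 195, 585, 1755, 5265]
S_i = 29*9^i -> [29, 261, 2349, 21141, 190269]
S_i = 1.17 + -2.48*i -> [1.17, -1.31, -3.79, -6.27, -8.75]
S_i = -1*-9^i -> [-1, 9, -81, 729, -6561]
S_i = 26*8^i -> [26, 208, 1664, 13312, 106496]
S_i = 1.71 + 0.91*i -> [1.71, 2.62, 3.53, 4.44, 5.35]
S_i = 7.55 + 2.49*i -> [7.55, 10.04, 12.53, 15.02, 17.51]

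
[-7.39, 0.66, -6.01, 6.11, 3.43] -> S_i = Random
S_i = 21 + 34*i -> [21, 55, 89, 123, 157]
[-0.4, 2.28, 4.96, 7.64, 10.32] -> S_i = -0.40 + 2.68*i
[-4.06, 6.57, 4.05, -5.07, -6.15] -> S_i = Random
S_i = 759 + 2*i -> [759, 761, 763, 765, 767]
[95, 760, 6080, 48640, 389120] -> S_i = 95*8^i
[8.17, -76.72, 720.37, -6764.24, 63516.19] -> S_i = 8.17*(-9.39)^i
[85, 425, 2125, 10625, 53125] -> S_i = 85*5^i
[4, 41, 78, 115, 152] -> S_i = 4 + 37*i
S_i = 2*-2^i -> [2, -4, 8, -16, 32]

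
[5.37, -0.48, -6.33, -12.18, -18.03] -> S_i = 5.37 + -5.85*i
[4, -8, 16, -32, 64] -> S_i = 4*-2^i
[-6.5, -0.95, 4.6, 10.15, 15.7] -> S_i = -6.50 + 5.55*i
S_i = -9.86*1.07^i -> [-9.86, -10.55, -11.29, -12.08, -12.92]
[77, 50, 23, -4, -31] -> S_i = 77 + -27*i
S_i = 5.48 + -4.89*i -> [5.48, 0.59, -4.3, -9.19, -14.08]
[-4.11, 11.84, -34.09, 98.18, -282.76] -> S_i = -4.11*(-2.88)^i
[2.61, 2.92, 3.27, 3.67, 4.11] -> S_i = 2.61*1.12^i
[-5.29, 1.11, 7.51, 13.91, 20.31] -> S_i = -5.29 + 6.40*i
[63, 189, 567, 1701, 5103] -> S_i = 63*3^i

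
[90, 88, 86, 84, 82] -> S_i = 90 + -2*i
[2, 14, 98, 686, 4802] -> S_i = 2*7^i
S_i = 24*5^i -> [24, 120, 600, 3000, 15000]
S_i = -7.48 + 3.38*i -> [-7.48, -4.1, -0.72, 2.66, 6.04]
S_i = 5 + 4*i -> [5, 9, 13, 17, 21]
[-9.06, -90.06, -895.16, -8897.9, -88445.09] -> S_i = -9.06*9.94^i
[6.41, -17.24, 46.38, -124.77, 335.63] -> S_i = 6.41*(-2.69)^i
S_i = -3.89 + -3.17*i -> [-3.89, -7.06, -10.23, -13.4, -16.57]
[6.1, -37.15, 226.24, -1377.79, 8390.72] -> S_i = 6.10*(-6.09)^i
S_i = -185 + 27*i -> [-185, -158, -131, -104, -77]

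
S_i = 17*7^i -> [17, 119, 833, 5831, 40817]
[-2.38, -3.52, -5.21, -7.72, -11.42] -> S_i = -2.38*1.48^i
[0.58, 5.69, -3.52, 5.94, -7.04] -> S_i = Random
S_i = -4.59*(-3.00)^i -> [-4.59, 13.77, -41.31, 123.93, -371.79]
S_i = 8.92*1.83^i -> [8.92, 16.32, 29.87, 54.67, 100.04]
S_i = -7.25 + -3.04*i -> [-7.25, -10.29, -13.33, -16.37, -19.41]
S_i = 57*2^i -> [57, 114, 228, 456, 912]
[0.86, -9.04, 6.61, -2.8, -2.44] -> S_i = Random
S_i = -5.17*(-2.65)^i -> [-5.17, 13.7, -36.31, 96.21, -254.96]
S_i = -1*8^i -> [-1, -8, -64, -512, -4096]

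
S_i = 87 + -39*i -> [87, 48, 9, -30, -69]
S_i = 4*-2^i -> [4, -8, 16, -32, 64]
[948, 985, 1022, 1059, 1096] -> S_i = 948 + 37*i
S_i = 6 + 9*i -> [6, 15, 24, 33, 42]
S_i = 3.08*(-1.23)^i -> [3.08, -3.79, 4.66, -5.73, 7.05]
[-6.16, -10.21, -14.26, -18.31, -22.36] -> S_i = -6.16 + -4.05*i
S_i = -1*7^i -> [-1, -7, -49, -343, -2401]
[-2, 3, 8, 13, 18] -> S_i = -2 + 5*i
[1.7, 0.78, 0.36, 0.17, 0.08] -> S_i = 1.70*0.46^i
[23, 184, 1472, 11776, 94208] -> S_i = 23*8^i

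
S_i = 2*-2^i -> [2, -4, 8, -16, 32]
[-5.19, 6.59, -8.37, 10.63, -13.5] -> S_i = -5.19*(-1.27)^i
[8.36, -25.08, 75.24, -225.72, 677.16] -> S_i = 8.36*(-3.00)^i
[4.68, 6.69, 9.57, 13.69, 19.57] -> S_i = 4.68*1.43^i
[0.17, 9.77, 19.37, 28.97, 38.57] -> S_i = 0.17 + 9.60*i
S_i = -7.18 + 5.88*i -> [-7.18, -1.3, 4.58, 10.46, 16.34]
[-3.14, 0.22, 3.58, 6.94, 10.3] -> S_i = -3.14 + 3.36*i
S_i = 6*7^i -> [6, 42, 294, 2058, 14406]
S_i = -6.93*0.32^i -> [-6.93, -2.22, -0.71, -0.23, -0.07]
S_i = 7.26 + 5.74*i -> [7.26, 13.0, 18.74, 24.48, 30.22]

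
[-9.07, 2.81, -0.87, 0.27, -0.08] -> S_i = -9.07*(-0.31)^i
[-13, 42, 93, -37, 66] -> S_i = Random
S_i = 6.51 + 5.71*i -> [6.51, 12.22, 17.93, 23.64, 29.35]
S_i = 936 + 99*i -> [936, 1035, 1134, 1233, 1332]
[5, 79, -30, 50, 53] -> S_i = Random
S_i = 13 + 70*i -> [13, 83, 153, 223, 293]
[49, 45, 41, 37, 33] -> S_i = 49 + -4*i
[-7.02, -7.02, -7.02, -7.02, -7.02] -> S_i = -7.02*1.00^i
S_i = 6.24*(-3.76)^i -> [6.24, -23.46, 88.22, -331.7, 1247.2]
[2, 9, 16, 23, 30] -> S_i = 2 + 7*i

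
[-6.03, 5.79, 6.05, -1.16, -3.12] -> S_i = Random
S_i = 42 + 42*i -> [42, 84, 126, 168, 210]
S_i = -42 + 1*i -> [-42, -41, -40, -39, -38]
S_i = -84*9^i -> [-84, -756, -6804, -61236, -551124]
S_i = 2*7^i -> [2, 14, 98, 686, 4802]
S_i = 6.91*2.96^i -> [6.91, 20.45, 60.54, 179.21, 530.45]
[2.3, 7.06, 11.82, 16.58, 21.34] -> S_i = 2.30 + 4.76*i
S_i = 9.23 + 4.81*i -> [9.23, 14.04, 18.85, 23.66, 28.47]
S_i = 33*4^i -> [33, 132, 528, 2112, 8448]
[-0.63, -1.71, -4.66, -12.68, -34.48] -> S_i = -0.63*2.72^i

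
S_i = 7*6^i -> [7, 42, 252, 1512, 9072]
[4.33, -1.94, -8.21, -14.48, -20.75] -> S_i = 4.33 + -6.27*i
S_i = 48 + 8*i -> [48, 56, 64, 72, 80]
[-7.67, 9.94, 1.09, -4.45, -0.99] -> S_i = Random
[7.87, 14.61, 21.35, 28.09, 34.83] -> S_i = 7.87 + 6.74*i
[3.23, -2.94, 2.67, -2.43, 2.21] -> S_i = 3.23*(-0.91)^i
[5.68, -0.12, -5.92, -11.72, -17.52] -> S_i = 5.68 + -5.80*i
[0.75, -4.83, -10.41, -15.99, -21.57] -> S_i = 0.75 + -5.58*i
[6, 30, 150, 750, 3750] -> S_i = 6*5^i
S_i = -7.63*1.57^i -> [-7.63, -11.98, -18.81, -29.53, -46.36]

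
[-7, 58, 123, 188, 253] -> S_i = -7 + 65*i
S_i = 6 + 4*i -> [6, 10, 14, 18, 22]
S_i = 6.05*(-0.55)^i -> [6.05, -3.33, 1.83, -1.01, 0.55]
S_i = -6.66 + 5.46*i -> [-6.66, -1.2, 4.26, 9.72, 15.18]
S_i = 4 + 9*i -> [4, 13, 22, 31, 40]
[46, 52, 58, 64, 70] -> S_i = 46 + 6*i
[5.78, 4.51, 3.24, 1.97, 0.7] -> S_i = 5.78 + -1.27*i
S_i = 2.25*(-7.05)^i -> [2.25, -15.86, 111.83, -788.41, 5558.26]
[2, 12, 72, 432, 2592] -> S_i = 2*6^i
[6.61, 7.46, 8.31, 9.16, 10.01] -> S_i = 6.61 + 0.85*i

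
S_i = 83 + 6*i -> [83, 89, 95, 101, 107]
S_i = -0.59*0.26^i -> [-0.59, -0.15, -0.04, -0.01, -0.0]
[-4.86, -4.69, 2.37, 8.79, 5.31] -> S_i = Random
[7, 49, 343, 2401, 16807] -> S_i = 7*7^i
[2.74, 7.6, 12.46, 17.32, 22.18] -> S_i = 2.74 + 4.86*i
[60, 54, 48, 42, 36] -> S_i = 60 + -6*i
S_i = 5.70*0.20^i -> [5.7, 1.14, 0.23, 0.05, 0.01]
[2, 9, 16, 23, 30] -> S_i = 2 + 7*i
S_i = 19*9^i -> [19, 171, 1539, 13851, 124659]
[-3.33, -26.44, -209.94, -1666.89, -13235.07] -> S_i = -3.33*7.94^i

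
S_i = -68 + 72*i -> [-68, 4, 76, 148, 220]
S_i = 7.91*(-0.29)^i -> [7.91, -2.29, 0.67, -0.19, 0.06]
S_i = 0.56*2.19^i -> [0.56, 1.23, 2.69, 5.88, 12.88]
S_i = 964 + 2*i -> [964, 966, 968, 970, 972]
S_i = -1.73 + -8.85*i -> [-1.73, -10.58, -19.43, -28.28, -37.13]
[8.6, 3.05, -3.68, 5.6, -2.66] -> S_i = Random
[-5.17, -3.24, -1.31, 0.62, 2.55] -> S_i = -5.17 + 1.93*i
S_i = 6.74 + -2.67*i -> [6.74, 4.07, 1.4, -1.27, -3.94]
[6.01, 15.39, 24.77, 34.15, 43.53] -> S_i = 6.01 + 9.38*i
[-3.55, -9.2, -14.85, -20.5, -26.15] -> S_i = -3.55 + -5.65*i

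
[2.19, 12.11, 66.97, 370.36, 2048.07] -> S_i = 2.19*5.53^i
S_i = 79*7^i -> [79, 553, 3871, 27097, 189679]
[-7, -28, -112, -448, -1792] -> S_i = -7*4^i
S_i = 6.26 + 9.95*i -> [6.26, 16.21, 26.16, 36.11, 46.06]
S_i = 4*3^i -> [4, 12, 36, 108, 324]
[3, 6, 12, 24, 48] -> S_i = 3*2^i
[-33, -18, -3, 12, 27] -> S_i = -33 + 15*i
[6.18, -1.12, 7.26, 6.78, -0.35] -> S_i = Random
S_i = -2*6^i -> [-2, -12, -72, -432, -2592]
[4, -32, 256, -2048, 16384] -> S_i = 4*-8^i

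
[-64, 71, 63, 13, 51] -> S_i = Random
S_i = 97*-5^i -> [97, -485, 2425, -12125, 60625]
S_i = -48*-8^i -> [-48, 384, -3072, 24576, -196608]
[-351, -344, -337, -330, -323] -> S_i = -351 + 7*i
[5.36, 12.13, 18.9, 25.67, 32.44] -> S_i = 5.36 + 6.77*i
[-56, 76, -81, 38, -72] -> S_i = Random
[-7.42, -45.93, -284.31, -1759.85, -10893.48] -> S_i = -7.42*6.19^i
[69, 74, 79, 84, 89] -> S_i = 69 + 5*i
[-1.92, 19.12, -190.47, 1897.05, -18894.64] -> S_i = -1.92*(-9.96)^i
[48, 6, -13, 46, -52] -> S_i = Random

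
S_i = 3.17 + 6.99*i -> [3.17, 10.16, 17.15, 24.14, 31.13]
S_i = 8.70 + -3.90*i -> [8.7, 4.8, 0.9, -3.0, -6.9]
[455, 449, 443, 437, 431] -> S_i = 455 + -6*i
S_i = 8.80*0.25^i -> [8.8, 2.2, 0.55, 0.14, 0.03]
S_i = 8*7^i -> [8, 56, 392, 2744, 19208]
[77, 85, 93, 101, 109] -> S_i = 77 + 8*i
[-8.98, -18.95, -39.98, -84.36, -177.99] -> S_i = -8.98*2.11^i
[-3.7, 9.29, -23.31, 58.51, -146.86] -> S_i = -3.70*(-2.51)^i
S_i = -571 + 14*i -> [-571, -557, -543, -529, -515]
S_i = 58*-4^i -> [58, -232, 928, -3712, 14848]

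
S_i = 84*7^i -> [84, 588, 4116, 28812, 201684]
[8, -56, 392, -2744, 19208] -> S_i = 8*-7^i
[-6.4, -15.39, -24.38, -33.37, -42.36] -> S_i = -6.40 + -8.99*i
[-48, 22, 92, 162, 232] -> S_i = -48 + 70*i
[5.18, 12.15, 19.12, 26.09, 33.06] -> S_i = 5.18 + 6.97*i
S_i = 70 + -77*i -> [70, -7, -84, -161, -238]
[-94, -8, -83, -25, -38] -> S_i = Random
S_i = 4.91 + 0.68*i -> [4.91, 5.59, 6.27, 6.95, 7.63]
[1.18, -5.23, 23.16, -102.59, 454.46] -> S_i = 1.18*(-4.43)^i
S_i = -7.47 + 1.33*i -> [-7.47, -6.14, -4.81, -3.48, -2.15]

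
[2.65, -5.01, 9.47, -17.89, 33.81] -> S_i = 2.65*(-1.89)^i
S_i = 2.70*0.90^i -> [2.7, 2.43, 2.19, 1.97, 1.77]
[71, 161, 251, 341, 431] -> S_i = 71 + 90*i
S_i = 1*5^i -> [1, 5, 25, 125, 625]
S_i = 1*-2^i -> [1, -2, 4, -8, 16]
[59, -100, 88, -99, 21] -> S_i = Random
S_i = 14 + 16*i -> [14, 30, 46, 62, 78]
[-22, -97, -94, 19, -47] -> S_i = Random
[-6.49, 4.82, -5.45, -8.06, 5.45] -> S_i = Random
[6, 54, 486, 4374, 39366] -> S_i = 6*9^i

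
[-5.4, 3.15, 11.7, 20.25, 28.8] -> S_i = -5.40 + 8.55*i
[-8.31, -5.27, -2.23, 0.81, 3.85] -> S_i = -8.31 + 3.04*i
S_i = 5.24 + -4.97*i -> [5.24, 0.27, -4.7, -9.67, -14.64]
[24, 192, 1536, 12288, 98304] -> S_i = 24*8^i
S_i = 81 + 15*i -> [81, 96, 111, 126, 141]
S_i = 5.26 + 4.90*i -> [5.26, 10.16, 15.06, 19.96, 24.86]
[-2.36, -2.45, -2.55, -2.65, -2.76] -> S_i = -2.36*1.04^i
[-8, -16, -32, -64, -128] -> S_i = -8*2^i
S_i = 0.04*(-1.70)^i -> [0.04, -0.07, 0.12, -0.2, 0.33]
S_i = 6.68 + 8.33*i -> [6.68, 15.01, 23.34, 31.67, 40.0]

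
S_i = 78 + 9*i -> [78, 87, 96, 105, 114]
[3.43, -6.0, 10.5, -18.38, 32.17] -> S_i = 3.43*(-1.75)^i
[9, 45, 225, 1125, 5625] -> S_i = 9*5^i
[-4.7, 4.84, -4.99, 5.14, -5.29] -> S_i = -4.70*(-1.03)^i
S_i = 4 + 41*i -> [4, 45, 86, 127, 168]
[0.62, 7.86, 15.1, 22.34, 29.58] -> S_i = 0.62 + 7.24*i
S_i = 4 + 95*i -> [4, 99, 194, 289, 384]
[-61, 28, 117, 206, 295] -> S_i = -61 + 89*i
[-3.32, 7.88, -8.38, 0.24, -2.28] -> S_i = Random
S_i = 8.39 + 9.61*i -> [8.39, 18.0, 27.61, 37.22, 46.83]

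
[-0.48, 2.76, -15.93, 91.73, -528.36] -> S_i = -0.48*(-5.76)^i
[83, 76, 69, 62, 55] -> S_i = 83 + -7*i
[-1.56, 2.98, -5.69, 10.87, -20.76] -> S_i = -1.56*(-1.91)^i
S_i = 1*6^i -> [1, 6, 36, 216, 1296]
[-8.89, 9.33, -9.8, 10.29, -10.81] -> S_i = -8.89*(-1.05)^i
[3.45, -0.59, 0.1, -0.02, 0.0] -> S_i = 3.45*(-0.17)^i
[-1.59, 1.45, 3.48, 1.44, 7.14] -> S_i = Random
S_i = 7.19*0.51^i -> [7.19, 3.67, 1.87, 0.95, 0.49]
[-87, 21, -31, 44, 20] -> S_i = Random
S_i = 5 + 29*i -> [5, 34, 63, 92, 121]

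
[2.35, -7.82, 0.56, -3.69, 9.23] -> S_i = Random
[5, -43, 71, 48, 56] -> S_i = Random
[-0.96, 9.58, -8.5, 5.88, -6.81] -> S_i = Random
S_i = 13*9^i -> [13, 117, 1053, 9477, 85293]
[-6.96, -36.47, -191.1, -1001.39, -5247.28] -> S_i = -6.96*5.24^i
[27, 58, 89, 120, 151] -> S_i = 27 + 31*i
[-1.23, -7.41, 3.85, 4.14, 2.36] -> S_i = Random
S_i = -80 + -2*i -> [-80, -82, -84, -86, -88]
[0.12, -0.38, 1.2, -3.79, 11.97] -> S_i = 0.12*(-3.16)^i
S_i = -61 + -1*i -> [-61, -62, -63, -64, -65]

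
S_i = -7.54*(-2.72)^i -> [-7.54, 20.51, -55.78, 151.73, -412.71]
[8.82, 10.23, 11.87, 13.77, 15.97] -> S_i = 8.82*1.16^i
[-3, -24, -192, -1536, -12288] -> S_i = -3*8^i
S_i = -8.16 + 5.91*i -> [-8.16, -2.25, 3.66, 9.57, 15.48]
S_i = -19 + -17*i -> [-19, -36, -53, -70, -87]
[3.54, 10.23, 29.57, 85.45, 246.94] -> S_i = 3.54*2.89^i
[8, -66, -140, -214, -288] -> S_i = 8 + -74*i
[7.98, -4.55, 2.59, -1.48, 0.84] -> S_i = 7.98*(-0.57)^i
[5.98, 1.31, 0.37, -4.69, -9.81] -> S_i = Random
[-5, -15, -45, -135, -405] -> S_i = -5*3^i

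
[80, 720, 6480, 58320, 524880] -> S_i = 80*9^i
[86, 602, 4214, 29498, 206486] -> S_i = 86*7^i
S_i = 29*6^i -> [29, 174, 1044, 6264, 37584]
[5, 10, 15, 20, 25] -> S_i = 5 + 5*i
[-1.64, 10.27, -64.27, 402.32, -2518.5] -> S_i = -1.64*(-6.26)^i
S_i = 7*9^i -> [7, 63, 567, 5103, 45927]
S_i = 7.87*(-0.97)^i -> [7.87, -7.63, 7.4, -7.18, 6.97]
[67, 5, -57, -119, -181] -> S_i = 67 + -62*i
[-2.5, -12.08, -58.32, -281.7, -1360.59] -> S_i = -2.50*4.83^i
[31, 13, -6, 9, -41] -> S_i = Random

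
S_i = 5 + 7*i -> [5, 12, 19, 26, 33]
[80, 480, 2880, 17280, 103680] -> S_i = 80*6^i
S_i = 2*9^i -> [2, 18, 162, 1458, 13122]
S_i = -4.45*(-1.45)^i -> [-4.45, 6.45, -9.36, 13.57, -19.67]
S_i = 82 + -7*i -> [82, 75, 68, 61, 54]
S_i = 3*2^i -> [3, 6, 12, 24, 48]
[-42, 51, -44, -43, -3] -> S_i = Random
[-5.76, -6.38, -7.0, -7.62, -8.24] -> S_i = -5.76 + -0.62*i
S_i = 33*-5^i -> [33, -165, 825, -4125, 20625]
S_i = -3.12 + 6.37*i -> [-3.12, 3.25, 9.62, 15.99, 22.36]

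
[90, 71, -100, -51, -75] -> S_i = Random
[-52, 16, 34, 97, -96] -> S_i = Random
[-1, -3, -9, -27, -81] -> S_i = -1*3^i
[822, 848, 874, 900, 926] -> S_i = 822 + 26*i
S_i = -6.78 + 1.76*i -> [-6.78, -5.02, -3.26, -1.5, 0.26]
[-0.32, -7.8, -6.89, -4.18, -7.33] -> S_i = Random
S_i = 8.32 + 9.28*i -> [8.32, 17.6, 26.88, 36.16, 45.44]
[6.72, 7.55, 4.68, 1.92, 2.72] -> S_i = Random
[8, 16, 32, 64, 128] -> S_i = 8*2^i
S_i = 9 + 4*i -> [9, 13, 17, 21, 25]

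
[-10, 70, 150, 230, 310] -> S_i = -10 + 80*i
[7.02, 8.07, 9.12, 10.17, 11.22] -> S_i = 7.02 + 1.05*i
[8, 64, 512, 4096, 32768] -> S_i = 8*8^i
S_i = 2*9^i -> [2, 18, 162, 1458, 13122]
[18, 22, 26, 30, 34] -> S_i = 18 + 4*i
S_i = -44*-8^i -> [-44, 352, -2816, 22528, -180224]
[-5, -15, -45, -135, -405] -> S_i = -5*3^i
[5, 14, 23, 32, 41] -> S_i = 5 + 9*i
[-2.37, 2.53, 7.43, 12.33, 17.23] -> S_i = -2.37 + 4.90*i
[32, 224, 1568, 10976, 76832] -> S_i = 32*7^i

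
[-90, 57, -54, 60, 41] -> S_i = Random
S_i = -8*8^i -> [-8, -64, -512, -4096, -32768]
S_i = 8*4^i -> [8, 32, 128, 512, 2048]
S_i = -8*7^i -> [-8, -56, -392, -2744, -19208]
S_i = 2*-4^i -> [2, -8, 32, -128, 512]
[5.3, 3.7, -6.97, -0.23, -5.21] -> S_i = Random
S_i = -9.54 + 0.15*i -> [-9.54, -9.39, -9.24, -9.09, -8.94]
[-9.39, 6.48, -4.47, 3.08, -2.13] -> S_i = -9.39*(-0.69)^i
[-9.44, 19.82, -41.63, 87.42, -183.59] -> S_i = -9.44*(-2.10)^i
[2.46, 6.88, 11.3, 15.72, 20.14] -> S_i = 2.46 + 4.42*i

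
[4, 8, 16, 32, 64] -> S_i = 4*2^i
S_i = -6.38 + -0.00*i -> [-6.38, -6.38, -6.38, -6.38, -6.38]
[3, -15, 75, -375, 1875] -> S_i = 3*-5^i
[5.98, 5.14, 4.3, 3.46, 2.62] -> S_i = 5.98 + -0.84*i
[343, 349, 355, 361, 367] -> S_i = 343 + 6*i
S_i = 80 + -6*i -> [80, 74, 68, 62, 56]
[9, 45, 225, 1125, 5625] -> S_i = 9*5^i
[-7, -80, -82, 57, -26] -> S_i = Random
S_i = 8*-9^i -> [8, -72, 648, -5832, 52488]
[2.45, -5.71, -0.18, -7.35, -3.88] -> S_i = Random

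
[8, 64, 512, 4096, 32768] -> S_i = 8*8^i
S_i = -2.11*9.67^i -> [-2.11, -20.4, -197.3, -1907.93, -18449.66]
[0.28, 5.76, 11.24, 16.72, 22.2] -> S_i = 0.28 + 5.48*i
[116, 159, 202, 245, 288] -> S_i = 116 + 43*i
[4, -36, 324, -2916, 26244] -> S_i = 4*-9^i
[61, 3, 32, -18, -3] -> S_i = Random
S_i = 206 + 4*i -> [206, 210, 214, 218, 222]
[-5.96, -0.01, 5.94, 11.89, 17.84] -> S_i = -5.96 + 5.95*i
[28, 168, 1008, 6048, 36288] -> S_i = 28*6^i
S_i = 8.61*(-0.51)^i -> [8.61, -4.39, 2.24, -1.14, 0.58]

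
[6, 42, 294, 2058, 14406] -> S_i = 6*7^i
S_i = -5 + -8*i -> [-5, -13, -21, -29, -37]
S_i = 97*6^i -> [97, 582, 3492, 20952, 125712]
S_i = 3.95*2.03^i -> [3.95, 8.02, 16.28, 33.04, 67.08]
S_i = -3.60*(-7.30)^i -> [-3.6, 26.28, -191.84, 1400.46, -10223.37]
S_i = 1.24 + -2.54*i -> [1.24, -1.3, -3.84, -6.38, -8.92]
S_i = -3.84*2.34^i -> [-3.84, -8.99, -21.03, -49.2, -115.13]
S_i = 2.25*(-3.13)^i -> [2.25, -7.04, 22.04, -68.99, 215.95]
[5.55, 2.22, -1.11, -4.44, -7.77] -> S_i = 5.55 + -3.33*i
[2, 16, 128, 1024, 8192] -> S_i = 2*8^i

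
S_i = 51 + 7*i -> [51, 58, 65, 72, 79]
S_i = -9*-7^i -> [-9, 63, -441, 3087, -21609]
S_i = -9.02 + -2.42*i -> [-9.02, -11.44, -13.86, -16.28, -18.7]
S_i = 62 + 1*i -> [62, 63, 64, 65, 66]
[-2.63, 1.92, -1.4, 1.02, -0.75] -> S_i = -2.63*(-0.73)^i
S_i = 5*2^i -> [5, 10, 20, 40, 80]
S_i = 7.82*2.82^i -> [7.82, 22.05, 62.19, 175.37, 494.54]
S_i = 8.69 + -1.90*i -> [8.69, 6.79, 4.89, 2.99, 1.09]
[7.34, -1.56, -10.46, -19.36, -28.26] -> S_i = 7.34 + -8.90*i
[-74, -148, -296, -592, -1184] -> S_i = -74*2^i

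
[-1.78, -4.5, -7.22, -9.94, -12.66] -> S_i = -1.78 + -2.72*i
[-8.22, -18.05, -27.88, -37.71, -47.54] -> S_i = -8.22 + -9.83*i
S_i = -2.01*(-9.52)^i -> [-2.01, 19.14, -182.17, 1734.23, -16509.88]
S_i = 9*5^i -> [9, 45, 225, 1125, 5625]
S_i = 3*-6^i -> [3, -18, 108, -648, 3888]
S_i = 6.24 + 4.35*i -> [6.24, 10.59, 14.94, 19.29, 23.64]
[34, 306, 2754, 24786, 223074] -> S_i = 34*9^i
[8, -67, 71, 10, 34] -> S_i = Random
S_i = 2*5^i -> [2, 10, 50, 250, 1250]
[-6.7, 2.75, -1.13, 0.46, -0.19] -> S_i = -6.70*(-0.41)^i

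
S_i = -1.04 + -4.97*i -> [-1.04, -6.01, -10.98, -15.95, -20.92]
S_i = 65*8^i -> [65, 520, 4160, 33280, 266240]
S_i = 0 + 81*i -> [0, 81, 162, 243, 324]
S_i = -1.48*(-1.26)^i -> [-1.48, 1.86, -2.35, 2.96, -3.73]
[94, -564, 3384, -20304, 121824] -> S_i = 94*-6^i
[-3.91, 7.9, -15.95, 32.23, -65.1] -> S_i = -3.91*(-2.02)^i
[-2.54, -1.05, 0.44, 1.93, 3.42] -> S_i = -2.54 + 1.49*i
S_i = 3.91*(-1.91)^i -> [3.91, -7.47, 14.26, -27.24, 52.04]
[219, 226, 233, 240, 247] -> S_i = 219 + 7*i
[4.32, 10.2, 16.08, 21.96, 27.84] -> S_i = 4.32 + 5.88*i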